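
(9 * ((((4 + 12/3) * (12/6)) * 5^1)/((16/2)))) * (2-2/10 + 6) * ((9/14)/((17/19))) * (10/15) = 40014/119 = 336.25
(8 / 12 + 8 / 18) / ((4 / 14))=35 / 9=3.89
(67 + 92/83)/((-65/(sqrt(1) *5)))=-5653/1079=-5.24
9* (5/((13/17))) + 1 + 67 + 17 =1870/13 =143.85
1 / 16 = 0.06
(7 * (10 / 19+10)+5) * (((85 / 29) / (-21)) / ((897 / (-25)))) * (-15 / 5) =-10625 / 11571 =-0.92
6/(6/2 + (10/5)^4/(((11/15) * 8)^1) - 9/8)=176/135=1.30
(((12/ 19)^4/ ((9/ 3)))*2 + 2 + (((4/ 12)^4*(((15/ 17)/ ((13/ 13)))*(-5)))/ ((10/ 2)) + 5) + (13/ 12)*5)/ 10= 2993702281/ 2392693560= 1.25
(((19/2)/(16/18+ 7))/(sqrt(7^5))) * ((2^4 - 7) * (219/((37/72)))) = 12133476 * sqrt(7)/901061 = 35.63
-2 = -2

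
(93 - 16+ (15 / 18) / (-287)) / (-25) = -132589 / 43050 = -3.08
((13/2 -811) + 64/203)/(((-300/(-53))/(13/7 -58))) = 2266882557/284200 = 7976.36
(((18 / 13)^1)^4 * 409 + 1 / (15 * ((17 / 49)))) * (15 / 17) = 10949871409 / 8254129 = 1326.59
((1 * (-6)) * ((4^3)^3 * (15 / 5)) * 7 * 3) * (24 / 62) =-38357586.58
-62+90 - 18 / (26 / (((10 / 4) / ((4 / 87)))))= -1003 / 104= -9.64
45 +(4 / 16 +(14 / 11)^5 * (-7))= 14091159 / 644204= 21.87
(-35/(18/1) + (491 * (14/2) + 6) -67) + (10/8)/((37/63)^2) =3377.68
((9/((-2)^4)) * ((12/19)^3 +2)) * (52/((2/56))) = 12650274/6859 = 1844.33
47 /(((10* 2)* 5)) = 47 /100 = 0.47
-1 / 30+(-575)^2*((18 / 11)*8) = 1428299989 / 330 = 4328181.78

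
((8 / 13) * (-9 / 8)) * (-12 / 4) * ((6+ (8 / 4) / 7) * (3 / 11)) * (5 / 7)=1620 / 637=2.54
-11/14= -0.79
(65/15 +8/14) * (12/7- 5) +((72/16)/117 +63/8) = -125395/15288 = -8.20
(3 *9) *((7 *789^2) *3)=352969407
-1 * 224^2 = -50176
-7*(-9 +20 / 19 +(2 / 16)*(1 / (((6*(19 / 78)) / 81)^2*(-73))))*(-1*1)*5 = -97450675 / 210824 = -462.24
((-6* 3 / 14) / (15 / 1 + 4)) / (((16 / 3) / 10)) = -135 / 1064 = -0.13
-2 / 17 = -0.12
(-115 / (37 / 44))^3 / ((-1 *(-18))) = -64777108000 / 455877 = -142093.39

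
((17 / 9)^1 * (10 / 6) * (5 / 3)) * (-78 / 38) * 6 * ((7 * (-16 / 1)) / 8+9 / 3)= 121550 / 171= 710.82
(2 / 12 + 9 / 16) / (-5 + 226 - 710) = -35 / 23472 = -0.00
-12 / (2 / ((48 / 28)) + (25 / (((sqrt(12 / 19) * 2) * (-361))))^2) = -1316928 / 128243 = -10.27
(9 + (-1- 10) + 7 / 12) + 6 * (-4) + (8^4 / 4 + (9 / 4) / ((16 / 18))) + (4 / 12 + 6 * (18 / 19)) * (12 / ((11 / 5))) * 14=29306203 / 20064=1460.64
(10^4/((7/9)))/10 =9000/7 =1285.71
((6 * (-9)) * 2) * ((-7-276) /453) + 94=161.47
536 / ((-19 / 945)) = -506520 / 19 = -26658.95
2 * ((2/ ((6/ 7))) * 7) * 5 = 490/ 3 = 163.33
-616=-616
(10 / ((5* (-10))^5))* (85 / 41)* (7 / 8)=-119 / 2050000000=-0.00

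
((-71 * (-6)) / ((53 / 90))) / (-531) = -4260 / 3127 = -1.36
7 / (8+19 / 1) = 7 / 27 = 0.26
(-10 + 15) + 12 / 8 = 13 / 2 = 6.50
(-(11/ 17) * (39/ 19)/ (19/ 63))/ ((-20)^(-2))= -10810800/ 6137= -1761.58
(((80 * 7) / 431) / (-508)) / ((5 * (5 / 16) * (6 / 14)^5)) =-7529536 / 66505455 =-0.11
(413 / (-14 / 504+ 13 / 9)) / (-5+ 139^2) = 1239 / 82093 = 0.02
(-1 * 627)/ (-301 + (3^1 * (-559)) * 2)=627/ 3655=0.17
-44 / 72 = -11 / 18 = -0.61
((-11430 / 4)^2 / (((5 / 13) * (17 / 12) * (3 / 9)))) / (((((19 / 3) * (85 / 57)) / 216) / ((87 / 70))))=12925990728612 / 10115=1277903186.22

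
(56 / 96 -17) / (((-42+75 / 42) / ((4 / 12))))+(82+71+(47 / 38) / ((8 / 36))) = 158.70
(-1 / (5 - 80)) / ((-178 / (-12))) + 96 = 213602 / 2225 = 96.00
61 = 61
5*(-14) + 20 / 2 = -60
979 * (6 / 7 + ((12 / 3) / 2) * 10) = 142934 / 7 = 20419.14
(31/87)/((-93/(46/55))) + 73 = 1047869/14355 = 73.00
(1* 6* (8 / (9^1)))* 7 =112 / 3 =37.33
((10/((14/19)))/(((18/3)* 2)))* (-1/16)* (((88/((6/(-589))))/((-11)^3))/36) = -55955/4390848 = -0.01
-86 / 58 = -43 / 29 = -1.48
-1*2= -2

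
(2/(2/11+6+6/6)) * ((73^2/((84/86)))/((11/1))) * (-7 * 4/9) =-916588/2133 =-429.72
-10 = -10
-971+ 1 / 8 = -7767 / 8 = -970.88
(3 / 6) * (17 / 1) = 17 / 2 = 8.50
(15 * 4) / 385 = 12 / 77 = 0.16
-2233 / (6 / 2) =-2233 / 3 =-744.33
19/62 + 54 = 3367/62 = 54.31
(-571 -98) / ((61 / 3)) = -2007 / 61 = -32.90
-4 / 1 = -4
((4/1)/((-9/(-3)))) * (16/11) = 64/33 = 1.94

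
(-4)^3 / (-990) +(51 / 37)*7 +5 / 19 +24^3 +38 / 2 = 4820628011 / 347985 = 13852.98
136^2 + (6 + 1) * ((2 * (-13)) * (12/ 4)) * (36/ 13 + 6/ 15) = 83828/ 5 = 16765.60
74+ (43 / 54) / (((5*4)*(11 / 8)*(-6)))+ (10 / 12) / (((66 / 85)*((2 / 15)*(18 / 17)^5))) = 199646945617 / 2494229760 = 80.04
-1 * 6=-6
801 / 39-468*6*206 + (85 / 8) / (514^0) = -60155351 / 104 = -578416.84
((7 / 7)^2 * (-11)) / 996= -11 / 996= -0.01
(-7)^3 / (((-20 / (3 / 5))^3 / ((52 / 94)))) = 120393 / 23500000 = 0.01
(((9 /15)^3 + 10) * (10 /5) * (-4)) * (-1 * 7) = 71512 /125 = 572.10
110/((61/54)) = 5940/61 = 97.38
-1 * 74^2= -5476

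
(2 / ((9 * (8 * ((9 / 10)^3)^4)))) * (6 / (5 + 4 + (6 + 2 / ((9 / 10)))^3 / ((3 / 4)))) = 500000000000 / 635593918423131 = 0.00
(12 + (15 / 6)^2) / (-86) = -73 / 344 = -0.21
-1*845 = -845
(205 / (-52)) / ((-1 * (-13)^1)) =-0.30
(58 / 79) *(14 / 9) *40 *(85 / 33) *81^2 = 772007.36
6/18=0.33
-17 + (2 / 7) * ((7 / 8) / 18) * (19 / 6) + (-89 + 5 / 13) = -592889 / 5616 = -105.57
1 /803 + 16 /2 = 6425 /803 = 8.00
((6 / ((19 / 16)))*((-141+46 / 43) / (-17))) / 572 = 13128 / 180557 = 0.07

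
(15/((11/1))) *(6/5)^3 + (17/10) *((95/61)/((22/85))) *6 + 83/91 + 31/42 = 299418844/4579575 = 65.38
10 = 10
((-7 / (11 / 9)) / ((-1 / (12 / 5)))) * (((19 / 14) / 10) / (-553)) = -0.00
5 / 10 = 1 / 2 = 0.50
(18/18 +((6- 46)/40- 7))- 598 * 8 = -4791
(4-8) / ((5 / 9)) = -7.20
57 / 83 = 0.69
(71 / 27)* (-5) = -355 / 27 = -13.15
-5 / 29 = -0.17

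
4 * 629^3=995432756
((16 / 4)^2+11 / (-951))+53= 65608 / 951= 68.99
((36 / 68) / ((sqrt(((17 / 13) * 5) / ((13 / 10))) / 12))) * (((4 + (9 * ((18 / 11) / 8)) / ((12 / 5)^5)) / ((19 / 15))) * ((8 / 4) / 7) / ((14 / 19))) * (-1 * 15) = -2863091205 * sqrt(34) / 319019008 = -52.33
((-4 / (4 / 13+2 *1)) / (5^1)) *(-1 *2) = 0.69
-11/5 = -2.20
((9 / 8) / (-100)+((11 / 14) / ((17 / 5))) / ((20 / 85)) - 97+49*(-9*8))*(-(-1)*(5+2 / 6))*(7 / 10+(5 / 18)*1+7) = -7285748117 / 47250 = -154195.73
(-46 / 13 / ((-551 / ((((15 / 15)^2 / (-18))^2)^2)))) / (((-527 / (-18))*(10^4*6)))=23 / 660456678960000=0.00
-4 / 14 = -0.29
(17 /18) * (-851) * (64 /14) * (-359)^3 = 10709811076688 /63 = 169997001217.27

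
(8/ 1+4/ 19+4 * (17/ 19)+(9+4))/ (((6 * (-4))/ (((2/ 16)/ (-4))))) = 157/ 4864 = 0.03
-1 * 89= -89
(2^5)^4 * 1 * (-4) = -4194304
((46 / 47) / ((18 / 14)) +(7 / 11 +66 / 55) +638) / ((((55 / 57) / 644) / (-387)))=-165460488.06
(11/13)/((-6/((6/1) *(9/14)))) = -99/182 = -0.54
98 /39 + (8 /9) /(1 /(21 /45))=5138 /1755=2.93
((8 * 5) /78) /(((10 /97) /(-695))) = -134830 /39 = -3457.18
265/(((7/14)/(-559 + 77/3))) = -848000/3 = -282666.67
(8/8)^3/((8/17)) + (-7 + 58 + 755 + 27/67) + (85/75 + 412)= 9822157/8040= 1221.66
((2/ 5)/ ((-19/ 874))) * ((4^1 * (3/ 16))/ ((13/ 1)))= -69/ 65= -1.06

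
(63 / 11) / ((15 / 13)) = 273 / 55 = 4.96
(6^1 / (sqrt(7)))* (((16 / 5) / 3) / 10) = 16* sqrt(7) / 175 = 0.24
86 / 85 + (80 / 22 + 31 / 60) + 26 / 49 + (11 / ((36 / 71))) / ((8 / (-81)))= -941051137 / 4398240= -213.96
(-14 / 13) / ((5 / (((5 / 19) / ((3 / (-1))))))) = 14 / 741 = 0.02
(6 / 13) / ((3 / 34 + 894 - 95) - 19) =68 / 114933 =0.00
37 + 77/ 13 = 558/ 13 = 42.92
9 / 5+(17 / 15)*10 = 197 / 15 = 13.13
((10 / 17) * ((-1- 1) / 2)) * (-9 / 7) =0.76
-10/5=-2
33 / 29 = 1.14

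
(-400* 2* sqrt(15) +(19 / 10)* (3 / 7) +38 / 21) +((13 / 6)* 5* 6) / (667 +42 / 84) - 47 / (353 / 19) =421019 / 2199190 - 800* sqrt(15) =-3098.20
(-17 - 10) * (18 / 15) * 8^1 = -1296 / 5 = -259.20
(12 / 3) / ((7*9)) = 4 / 63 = 0.06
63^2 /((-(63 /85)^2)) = -7225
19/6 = 3.17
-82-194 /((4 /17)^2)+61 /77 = -2208565 /616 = -3585.33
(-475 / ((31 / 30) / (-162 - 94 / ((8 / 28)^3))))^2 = 14275261310765625 / 3844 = 3713647583445.79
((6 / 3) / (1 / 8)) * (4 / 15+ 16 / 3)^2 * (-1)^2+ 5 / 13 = 163197 / 325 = 502.14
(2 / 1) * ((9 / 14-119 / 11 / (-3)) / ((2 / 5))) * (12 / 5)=3926 / 77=50.99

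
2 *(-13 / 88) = -13 / 44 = -0.30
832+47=879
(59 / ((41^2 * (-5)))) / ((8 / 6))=-177 / 33620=-0.01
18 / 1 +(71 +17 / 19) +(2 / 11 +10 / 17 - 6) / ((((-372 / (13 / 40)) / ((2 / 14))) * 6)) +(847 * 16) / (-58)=-1542883831471 / 10732333920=-143.76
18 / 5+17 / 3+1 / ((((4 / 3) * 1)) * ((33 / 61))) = 7031 / 660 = 10.65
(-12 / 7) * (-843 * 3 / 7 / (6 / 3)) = 15174 / 49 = 309.67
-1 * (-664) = 664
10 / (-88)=-5 / 44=-0.11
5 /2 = 2.50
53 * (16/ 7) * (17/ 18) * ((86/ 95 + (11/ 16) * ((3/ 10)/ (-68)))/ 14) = 9884977/ 1340640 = 7.37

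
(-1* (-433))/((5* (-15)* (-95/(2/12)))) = 433/42750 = 0.01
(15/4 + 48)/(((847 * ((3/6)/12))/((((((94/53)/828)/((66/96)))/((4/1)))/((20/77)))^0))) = 1242/847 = 1.47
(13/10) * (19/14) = 247/140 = 1.76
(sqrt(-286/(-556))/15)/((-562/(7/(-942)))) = 7 * sqrt(39754)/2207614680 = 0.00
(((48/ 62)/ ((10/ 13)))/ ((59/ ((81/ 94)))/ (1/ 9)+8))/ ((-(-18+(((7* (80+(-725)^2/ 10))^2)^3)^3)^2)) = -1786706395136/ 273050619730078175036700822977469571641125904084336940291357534353425584808210080703644507153343759659992311013723541943697036981229833679162814968530694673581975682000288660262194858972521728136685588476365922664265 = -0.00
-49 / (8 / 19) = -931 / 8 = -116.38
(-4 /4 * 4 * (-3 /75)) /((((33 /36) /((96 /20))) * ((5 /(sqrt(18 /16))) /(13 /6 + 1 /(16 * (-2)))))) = 0.38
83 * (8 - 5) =249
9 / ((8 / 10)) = 45 / 4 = 11.25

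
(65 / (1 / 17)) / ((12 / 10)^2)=27625 / 36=767.36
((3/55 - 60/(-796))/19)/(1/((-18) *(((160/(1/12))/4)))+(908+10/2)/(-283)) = -695392128/328094887373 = -0.00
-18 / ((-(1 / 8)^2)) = 1152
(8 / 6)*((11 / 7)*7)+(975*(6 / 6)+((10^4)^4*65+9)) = 1950000000000002996 / 3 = 650000000000000998.67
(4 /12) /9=0.04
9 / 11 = 0.82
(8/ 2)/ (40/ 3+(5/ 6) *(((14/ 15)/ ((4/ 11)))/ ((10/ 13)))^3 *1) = 129600000/ 1435003001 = 0.09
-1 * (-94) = 94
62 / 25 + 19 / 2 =599 / 50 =11.98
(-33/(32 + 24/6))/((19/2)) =-11/114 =-0.10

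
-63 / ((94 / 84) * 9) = -294 / 47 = -6.26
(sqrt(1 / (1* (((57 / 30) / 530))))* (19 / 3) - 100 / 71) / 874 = -50 / 31027 +5* sqrt(1007) / 1311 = 0.12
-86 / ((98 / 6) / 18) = -4644 / 49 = -94.78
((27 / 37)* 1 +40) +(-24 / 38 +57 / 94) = 2689837 / 66082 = 40.70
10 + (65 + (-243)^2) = 59124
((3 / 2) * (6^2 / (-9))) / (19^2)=-6 / 361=-0.02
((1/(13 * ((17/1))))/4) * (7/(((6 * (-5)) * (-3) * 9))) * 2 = 7/358020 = 0.00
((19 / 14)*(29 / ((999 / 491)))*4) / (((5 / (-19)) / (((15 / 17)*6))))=-20561116 / 13209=-1556.60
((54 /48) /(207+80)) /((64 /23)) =207 /146944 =0.00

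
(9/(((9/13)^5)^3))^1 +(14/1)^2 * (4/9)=53178715823500693/22876792454961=2324.57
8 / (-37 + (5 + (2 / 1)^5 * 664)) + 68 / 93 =60143 / 82212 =0.73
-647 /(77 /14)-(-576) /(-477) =-69286 /583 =-118.84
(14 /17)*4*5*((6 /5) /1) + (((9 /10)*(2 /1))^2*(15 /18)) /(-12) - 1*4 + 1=11247 /680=16.54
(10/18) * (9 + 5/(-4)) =155/36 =4.31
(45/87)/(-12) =-5/116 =-0.04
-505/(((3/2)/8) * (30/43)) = -34744/9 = -3860.44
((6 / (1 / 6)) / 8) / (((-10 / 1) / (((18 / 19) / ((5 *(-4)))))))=81 / 3800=0.02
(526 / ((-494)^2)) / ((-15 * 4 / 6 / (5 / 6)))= -263 / 1464216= -0.00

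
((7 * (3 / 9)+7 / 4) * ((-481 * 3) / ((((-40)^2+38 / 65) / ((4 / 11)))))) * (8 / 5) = -2.14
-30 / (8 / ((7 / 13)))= -105 / 52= -2.02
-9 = -9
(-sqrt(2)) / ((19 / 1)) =-sqrt(2) / 19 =-0.07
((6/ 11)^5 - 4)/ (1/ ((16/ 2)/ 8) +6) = -636428/ 1127357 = -0.56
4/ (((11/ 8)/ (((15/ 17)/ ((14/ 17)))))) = 240/ 77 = 3.12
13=13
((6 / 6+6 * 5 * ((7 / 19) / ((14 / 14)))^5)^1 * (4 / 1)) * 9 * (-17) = -1823949108 / 2476099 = -736.62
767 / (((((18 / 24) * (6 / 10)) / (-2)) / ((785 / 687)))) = -3895.16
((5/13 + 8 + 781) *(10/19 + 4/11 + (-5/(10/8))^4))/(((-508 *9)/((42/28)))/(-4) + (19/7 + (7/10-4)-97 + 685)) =50283800/334609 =150.28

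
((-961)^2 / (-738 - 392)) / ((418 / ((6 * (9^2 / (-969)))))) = 74805201 / 76282910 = 0.98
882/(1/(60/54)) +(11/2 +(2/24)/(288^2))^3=1146.38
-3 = -3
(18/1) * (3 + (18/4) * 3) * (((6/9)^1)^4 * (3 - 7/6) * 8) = 860.44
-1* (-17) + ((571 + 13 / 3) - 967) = -1124 / 3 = -374.67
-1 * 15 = -15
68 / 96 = 17 / 24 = 0.71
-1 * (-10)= 10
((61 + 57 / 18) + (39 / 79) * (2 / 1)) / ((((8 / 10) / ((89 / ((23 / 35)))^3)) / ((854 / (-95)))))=-398585512701005875 / 219152004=-1818762801.28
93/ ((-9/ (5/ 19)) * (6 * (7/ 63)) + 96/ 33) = -5115/ 1094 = -4.68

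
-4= -4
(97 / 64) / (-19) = -97 / 1216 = -0.08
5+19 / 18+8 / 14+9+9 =3103 / 126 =24.63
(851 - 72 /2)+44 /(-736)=149949 /184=814.94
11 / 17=0.65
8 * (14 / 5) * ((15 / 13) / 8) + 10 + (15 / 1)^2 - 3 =3058 / 13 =235.23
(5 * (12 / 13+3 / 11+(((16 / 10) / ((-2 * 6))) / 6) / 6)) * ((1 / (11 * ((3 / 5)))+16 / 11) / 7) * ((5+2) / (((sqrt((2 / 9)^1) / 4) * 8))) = 2439431 * sqrt(2) / 339768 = 10.15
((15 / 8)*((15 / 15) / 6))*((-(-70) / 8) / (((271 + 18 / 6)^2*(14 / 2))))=25 / 4804864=0.00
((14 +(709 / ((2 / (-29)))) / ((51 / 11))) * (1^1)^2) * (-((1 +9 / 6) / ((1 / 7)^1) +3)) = 9214463 / 204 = 45168.94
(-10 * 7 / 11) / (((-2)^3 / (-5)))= -175 / 44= -3.98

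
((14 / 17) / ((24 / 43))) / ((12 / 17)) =301 / 144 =2.09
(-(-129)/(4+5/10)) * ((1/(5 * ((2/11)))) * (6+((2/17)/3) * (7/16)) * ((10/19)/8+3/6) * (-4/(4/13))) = -129823837/93024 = -1395.60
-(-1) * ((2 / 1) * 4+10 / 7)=66 / 7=9.43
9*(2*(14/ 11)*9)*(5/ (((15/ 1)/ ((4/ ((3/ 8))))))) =8064/ 11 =733.09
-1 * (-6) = 6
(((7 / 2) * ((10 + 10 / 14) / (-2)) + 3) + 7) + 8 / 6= -89 / 12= -7.42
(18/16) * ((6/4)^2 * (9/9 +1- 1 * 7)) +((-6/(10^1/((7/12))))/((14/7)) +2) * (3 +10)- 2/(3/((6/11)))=18841/1760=10.71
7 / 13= 0.54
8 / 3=2.67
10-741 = -731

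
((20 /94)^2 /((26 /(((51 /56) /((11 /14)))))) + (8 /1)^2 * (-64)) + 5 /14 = -9056317884 /2211209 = -4095.64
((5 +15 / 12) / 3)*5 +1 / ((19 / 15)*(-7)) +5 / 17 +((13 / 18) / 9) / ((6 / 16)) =23761433 / 2197692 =10.81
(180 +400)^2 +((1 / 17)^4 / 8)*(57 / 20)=4495434304057 / 13363360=336400.00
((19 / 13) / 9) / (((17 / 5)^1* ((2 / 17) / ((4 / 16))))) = 95 / 936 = 0.10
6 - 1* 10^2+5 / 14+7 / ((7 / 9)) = -1185 / 14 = -84.64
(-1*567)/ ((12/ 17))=-3213/ 4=-803.25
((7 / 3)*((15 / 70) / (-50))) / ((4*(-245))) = 1 / 98000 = 0.00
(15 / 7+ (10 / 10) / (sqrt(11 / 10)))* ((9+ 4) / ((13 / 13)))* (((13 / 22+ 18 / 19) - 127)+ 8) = -9574305 / 2926 - 638287* sqrt(110) / 4598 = -4728.09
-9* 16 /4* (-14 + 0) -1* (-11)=515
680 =680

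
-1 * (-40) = 40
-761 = -761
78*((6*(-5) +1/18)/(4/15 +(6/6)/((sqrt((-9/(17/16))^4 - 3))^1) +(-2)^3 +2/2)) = 50625575*sqrt(429731133)/1461222831836 +506872884903385/1461222831836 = 347.60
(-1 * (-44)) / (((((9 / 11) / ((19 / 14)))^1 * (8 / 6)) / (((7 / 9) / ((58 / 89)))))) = 204611 / 3132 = 65.33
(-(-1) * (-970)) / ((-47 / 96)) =93120 / 47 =1981.28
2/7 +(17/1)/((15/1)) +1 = 254/105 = 2.42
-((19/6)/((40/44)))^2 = -43681/3600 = -12.13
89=89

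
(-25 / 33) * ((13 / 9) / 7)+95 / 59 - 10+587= 578.45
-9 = -9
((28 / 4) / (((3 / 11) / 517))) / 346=39809 / 1038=38.35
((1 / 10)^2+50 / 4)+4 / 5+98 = 11131 / 100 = 111.31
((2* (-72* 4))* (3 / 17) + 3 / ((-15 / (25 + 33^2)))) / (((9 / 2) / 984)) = -70945.76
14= 14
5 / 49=0.10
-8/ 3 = -2.67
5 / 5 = 1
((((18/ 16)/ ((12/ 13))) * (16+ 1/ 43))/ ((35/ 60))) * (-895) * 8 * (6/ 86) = -16723.01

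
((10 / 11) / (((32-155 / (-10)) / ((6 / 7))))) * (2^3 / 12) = 16 / 1463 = 0.01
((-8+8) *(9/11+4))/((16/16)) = 0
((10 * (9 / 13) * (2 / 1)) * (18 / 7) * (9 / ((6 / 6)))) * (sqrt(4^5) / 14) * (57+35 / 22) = 300697920 / 7007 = 42913.93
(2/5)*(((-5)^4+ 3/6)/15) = 417/25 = 16.68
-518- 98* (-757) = 73668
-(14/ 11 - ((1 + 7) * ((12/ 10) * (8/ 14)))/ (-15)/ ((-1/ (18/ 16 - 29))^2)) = -549469/ 1925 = -285.44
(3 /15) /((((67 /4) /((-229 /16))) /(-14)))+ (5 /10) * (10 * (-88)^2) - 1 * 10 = 25937303 /670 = 38712.39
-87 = -87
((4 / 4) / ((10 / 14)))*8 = 56 / 5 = 11.20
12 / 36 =1 / 3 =0.33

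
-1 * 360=-360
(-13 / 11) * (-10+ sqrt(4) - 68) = 988 / 11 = 89.82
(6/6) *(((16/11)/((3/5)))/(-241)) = -80/7953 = -0.01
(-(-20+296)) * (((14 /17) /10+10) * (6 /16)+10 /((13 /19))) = -11220987 /2210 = -5077.37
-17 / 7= -2.43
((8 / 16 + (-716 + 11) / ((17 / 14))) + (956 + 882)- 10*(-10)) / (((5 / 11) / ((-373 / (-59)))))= 189431407 / 10030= 18886.48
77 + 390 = 467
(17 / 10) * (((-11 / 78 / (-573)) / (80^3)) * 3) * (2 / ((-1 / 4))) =-187 / 9534720000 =-0.00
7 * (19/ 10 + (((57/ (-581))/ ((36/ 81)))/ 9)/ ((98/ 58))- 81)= -45046223/ 81340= -553.80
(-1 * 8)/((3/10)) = -80/3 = -26.67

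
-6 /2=-3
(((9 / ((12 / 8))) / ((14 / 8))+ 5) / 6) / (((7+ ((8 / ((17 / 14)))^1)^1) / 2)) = 1003 / 4851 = 0.21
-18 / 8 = -9 / 4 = -2.25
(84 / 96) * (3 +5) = 7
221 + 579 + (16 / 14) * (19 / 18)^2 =454322 / 567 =801.27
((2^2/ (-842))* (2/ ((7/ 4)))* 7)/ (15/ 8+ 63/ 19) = -2432/ 332169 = -0.01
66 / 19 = 3.47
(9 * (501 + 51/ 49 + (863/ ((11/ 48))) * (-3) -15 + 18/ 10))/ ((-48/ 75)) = 655407315/ 4312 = 151996.13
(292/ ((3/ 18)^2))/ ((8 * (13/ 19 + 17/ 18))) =449388/ 557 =806.80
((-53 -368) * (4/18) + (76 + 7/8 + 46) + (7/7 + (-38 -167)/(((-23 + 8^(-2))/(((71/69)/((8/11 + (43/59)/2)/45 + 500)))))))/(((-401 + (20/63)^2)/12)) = -2855585696269327749/3144597719199452018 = -0.91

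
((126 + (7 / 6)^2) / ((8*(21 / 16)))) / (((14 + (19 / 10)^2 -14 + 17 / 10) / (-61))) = -1997750 / 14337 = -139.34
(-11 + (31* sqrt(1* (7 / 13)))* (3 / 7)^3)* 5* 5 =-275 + 20925* sqrt(91) / 4459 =-230.23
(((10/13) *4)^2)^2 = 2560000/28561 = 89.63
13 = 13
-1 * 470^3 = -103823000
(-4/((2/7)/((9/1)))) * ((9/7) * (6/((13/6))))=-448.62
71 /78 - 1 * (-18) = 18.91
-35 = -35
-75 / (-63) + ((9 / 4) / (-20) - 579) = -970909 / 1680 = -577.92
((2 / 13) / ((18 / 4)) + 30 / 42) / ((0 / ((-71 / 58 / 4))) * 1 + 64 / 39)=0.46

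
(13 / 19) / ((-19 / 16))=-0.58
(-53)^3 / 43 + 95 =-3367.26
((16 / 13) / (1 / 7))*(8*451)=404096 / 13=31084.31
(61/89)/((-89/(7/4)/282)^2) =59424309/2819876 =21.07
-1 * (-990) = 990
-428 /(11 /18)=-7704 /11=-700.36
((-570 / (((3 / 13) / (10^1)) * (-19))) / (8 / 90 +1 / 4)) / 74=117000 / 2257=51.84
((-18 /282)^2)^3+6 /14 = 32337651090 /75454507303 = 0.43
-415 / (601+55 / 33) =-1245 / 1808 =-0.69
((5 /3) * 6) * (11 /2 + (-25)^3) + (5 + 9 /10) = -156189.10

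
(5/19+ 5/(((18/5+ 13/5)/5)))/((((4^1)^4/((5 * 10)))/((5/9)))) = 158125/339264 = 0.47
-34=-34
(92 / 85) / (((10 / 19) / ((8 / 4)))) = 1748 / 425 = 4.11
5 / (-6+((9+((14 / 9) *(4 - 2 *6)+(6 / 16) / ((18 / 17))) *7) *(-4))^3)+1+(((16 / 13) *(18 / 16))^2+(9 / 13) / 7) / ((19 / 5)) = 181393131521774 / 118515578634011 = 1.53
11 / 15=0.73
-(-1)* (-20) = -20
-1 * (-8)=8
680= 680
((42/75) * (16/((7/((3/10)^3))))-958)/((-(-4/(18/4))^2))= 121242501/100000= 1212.43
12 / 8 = 3 / 2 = 1.50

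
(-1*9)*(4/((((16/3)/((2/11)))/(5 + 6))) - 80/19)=927/38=24.39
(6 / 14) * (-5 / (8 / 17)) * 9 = -2295 / 56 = -40.98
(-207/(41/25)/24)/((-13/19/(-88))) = -360525/533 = -676.41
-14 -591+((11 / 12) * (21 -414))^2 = 2066801 / 16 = 129175.06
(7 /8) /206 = 7 /1648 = 0.00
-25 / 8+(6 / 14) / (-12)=-177 / 56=-3.16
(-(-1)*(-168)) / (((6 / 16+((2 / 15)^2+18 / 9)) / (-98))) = 29635200 / 4307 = 6880.71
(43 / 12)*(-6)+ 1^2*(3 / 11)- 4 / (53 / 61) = -30119 / 1166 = -25.83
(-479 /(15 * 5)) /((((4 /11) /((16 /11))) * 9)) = -1916 /675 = -2.84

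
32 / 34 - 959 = -16287 / 17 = -958.06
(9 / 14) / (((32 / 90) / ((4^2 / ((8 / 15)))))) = 6075 / 112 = 54.24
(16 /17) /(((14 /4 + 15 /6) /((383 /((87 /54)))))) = 18384 /493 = 37.29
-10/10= -1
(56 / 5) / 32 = 7 / 20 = 0.35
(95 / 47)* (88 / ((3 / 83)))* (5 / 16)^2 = 2168375 / 4512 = 480.58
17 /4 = 4.25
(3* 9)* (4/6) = 18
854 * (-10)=-8540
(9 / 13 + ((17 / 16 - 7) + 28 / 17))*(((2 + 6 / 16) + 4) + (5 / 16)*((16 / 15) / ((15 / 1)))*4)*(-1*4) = 759139 / 8160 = 93.03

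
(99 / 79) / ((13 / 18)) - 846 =-867060 / 1027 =-844.26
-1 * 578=-578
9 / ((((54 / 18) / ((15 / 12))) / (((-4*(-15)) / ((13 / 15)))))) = 259.62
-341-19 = -360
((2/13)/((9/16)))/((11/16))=512/1287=0.40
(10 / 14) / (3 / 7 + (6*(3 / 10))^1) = 25 / 78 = 0.32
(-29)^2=841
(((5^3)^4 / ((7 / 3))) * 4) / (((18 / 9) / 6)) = 1255580357.14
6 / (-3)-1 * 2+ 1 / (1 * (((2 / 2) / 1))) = -3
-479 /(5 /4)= -1916 /5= -383.20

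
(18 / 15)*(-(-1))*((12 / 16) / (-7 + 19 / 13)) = -13 / 80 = -0.16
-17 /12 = -1.42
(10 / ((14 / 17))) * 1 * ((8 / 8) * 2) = 24.29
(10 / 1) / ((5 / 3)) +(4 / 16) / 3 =73 / 12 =6.08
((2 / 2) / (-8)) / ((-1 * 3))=1 / 24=0.04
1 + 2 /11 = 13 /11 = 1.18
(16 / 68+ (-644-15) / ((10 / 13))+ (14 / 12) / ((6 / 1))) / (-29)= 29.53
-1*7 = -7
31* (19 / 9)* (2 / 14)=589 / 63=9.35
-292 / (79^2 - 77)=-0.05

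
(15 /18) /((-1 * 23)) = -5 /138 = -0.04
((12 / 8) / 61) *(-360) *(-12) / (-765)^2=16 / 88145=0.00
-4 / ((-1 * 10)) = 2 / 5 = 0.40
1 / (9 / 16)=16 / 9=1.78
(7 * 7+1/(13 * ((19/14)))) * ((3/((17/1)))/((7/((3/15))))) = 5193/20995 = 0.25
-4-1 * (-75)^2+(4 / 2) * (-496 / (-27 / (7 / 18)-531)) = -23651743 / 4203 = -5627.35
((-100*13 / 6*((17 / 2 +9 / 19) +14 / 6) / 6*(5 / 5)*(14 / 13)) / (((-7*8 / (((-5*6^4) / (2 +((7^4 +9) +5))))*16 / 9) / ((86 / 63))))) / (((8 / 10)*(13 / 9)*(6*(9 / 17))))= -588911875 / 133727776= -4.40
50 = 50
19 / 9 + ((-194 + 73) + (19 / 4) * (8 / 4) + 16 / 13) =-25309 / 234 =-108.16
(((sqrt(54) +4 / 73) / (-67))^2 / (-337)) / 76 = -143891 / 306343608086 - 6 * sqrt(6) / 2098243891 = -0.00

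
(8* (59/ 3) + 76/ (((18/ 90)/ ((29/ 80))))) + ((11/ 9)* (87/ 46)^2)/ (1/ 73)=1949579/ 3174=614.23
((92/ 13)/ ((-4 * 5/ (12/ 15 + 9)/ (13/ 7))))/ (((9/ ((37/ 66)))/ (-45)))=5957/ 330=18.05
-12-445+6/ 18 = -1370/ 3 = -456.67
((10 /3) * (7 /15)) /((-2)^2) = 7 /18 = 0.39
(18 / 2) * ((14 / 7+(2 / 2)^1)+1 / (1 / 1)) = 36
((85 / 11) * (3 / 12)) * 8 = 15.45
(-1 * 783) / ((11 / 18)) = -14094 / 11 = -1281.27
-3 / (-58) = 0.05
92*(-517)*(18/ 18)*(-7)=332948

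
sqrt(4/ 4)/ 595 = 1/ 595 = 0.00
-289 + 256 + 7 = -26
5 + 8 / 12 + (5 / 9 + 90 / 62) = 2141 / 279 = 7.67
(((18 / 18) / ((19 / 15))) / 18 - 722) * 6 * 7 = -576121 / 19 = -30322.16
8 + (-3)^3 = -19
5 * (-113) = -565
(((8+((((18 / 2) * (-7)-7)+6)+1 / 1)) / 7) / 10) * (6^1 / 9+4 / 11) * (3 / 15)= -17 / 105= -0.16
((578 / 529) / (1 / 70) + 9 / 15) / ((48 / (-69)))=-203887 / 1840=-110.81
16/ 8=2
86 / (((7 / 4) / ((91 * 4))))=17888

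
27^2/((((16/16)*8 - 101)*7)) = -243/217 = -1.12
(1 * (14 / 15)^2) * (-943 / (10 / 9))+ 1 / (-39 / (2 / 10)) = -3604171 / 4875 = -739.32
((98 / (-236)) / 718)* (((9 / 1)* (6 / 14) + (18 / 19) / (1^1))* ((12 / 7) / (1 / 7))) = -13419 / 402439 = -0.03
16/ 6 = 8/ 3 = 2.67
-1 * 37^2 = -1369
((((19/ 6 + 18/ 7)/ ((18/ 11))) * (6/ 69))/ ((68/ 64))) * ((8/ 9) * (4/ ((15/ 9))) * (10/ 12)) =339328/ 665091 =0.51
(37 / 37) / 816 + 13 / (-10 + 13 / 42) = -445129 / 332112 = -1.34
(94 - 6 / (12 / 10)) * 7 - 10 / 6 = 621.33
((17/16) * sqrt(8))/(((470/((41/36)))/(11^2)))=84337 * sqrt(2)/135360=0.88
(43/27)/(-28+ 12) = -43/432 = -0.10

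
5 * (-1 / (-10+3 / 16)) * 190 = 15200 / 157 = 96.82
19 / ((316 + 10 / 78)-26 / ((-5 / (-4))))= 195 / 3031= 0.06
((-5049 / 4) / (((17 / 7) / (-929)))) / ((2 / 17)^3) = 9488923983 / 32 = 296528874.47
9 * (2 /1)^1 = 18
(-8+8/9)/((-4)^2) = -4/9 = -0.44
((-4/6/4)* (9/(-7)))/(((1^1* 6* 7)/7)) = 1/28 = 0.04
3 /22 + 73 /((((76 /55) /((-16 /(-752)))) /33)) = 1462803 /39292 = 37.23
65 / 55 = 13 / 11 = 1.18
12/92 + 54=1245/23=54.13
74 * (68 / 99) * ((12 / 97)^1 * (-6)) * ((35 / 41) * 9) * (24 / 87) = -101445120 / 1268663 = -79.96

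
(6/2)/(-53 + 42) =-0.27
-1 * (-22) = 22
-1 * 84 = -84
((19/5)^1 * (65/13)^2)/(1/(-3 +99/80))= -2679/16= -167.44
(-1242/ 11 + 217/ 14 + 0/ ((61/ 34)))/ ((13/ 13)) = -2143/ 22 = -97.41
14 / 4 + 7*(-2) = -10.50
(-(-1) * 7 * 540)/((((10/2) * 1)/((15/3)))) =3780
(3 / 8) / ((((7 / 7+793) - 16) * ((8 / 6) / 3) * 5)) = 27 / 124480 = 0.00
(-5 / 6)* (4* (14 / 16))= -35 / 12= -2.92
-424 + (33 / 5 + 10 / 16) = -16671 / 40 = -416.78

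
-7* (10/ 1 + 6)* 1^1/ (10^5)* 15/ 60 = -7/ 25000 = -0.00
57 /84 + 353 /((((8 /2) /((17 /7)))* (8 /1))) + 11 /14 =6329 /224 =28.25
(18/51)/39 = 2/221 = 0.01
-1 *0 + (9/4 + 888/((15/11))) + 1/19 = 248331/380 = 653.50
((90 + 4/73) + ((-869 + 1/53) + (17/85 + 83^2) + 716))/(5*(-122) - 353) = -137128/19345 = -7.09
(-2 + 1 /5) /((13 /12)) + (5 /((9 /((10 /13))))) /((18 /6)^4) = -1.66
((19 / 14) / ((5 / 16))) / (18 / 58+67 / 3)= 6612 / 34475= 0.19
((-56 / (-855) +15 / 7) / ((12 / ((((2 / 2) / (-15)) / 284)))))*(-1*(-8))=-13217 / 38244150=-0.00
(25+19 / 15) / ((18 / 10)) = 394 / 27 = 14.59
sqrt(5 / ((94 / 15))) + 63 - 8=5*sqrt(282) / 94 + 55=55.89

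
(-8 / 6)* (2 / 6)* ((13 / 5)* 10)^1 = -104 / 9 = -11.56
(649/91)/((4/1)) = 649/364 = 1.78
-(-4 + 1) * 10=30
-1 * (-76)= 76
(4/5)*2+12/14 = 86/35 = 2.46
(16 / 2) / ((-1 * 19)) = -8 / 19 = -0.42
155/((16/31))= 4805/16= 300.31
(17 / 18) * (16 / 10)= 1.51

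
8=8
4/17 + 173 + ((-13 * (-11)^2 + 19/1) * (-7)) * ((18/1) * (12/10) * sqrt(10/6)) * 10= 3033555.76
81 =81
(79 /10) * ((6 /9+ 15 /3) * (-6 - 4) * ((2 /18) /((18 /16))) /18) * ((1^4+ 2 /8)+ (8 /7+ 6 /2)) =-202793 /15309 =-13.25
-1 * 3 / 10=-3 / 10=-0.30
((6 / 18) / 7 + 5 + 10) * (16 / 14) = 2528 / 147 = 17.20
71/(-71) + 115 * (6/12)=113/2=56.50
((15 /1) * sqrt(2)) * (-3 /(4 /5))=-225 * sqrt(2) /4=-79.55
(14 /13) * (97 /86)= 679 /559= 1.21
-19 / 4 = -4.75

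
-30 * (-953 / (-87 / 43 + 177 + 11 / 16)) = 19669920 / 120857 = 162.75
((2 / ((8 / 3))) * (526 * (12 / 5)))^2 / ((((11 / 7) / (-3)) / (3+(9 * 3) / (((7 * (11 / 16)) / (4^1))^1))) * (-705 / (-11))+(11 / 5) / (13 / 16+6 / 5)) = -7068330031644 / 1785025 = -3959793.30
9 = 9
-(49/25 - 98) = 2401/25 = 96.04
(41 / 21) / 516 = 41 / 10836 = 0.00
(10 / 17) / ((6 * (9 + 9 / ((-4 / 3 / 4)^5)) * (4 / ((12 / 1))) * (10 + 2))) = -5 / 444312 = -0.00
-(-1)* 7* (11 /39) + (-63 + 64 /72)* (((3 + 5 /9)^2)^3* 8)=-62422931917193 /62178597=-1003929.57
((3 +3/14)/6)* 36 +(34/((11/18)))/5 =11709/385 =30.41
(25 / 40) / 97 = 5 / 776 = 0.01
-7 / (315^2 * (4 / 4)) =-1 / 14175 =-0.00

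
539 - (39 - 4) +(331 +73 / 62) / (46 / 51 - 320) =507479607 / 1008988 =502.96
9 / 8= 1.12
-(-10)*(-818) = -8180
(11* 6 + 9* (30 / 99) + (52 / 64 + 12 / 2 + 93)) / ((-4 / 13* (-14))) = 385619 / 9856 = 39.13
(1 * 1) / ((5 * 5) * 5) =1 / 125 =0.01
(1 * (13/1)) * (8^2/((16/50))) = 2600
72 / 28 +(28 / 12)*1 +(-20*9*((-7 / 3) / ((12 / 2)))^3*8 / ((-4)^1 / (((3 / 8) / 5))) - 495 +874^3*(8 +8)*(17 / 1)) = 274571206413311 / 1512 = 181594713236.32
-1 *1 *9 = -9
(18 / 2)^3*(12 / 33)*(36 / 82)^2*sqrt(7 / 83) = 944784*sqrt(581) / 1534753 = 14.84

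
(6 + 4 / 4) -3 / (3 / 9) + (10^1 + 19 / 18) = 163 / 18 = 9.06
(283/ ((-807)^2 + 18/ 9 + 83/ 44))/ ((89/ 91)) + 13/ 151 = 33325084871/ 385096251753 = 0.09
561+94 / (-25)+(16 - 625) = -1294 / 25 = -51.76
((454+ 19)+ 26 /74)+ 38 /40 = 350983 /740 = 474.30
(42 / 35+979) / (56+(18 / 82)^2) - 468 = -212229199 / 471085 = -450.51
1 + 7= 8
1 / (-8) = -1 / 8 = -0.12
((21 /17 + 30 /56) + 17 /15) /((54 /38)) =394003 /192780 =2.04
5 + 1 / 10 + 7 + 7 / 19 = 2369 / 190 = 12.47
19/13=1.46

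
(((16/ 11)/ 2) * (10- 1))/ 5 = 72/ 55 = 1.31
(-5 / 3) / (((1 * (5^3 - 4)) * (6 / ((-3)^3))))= 15 / 242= 0.06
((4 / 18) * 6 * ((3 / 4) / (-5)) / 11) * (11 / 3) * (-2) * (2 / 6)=2 / 45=0.04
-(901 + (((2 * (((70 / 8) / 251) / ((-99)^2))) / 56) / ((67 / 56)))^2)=-97908998684767425181 / 108667035166223556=-901.00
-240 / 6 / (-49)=40 / 49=0.82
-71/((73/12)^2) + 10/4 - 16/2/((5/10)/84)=-14318155/10658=-1343.42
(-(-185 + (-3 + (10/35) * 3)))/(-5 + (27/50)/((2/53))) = 131000/6517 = 20.10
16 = 16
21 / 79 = 0.27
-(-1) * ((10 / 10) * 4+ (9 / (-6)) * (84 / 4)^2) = -1315 / 2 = -657.50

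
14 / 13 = 1.08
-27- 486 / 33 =-459 / 11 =-41.73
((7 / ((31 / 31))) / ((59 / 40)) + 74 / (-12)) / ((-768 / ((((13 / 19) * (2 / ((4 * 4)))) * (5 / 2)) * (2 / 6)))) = 0.00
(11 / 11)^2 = 1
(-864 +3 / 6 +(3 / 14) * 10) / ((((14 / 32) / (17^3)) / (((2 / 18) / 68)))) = -6970102 / 441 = -15805.22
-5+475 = 470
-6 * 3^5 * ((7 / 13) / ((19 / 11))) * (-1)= 112266 / 247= 454.52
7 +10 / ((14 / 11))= 104 / 7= 14.86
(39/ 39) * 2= 2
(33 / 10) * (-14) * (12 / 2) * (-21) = 29106 / 5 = 5821.20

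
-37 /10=-3.70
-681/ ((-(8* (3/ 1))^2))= 227/ 192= 1.18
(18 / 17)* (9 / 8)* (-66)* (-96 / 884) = 8.54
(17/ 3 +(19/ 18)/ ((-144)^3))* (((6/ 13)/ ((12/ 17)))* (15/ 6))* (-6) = -25888479665/ 465813504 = -55.58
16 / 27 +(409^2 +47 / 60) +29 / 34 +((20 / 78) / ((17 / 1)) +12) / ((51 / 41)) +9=339418724441 / 2028780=167301.89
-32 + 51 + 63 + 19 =101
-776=-776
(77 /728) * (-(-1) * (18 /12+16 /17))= 913 /3536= 0.26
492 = 492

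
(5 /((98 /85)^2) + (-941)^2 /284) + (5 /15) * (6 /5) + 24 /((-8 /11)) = 2632969172 /852355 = 3089.05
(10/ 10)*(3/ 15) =1/ 5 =0.20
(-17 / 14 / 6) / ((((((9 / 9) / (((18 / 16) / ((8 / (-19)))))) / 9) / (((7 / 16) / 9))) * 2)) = 969 / 8192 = 0.12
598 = 598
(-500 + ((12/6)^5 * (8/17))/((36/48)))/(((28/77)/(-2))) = 134618/51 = 2639.57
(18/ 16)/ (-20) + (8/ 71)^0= 0.94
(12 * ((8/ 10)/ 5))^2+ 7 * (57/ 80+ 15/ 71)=7208469/ 710000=10.15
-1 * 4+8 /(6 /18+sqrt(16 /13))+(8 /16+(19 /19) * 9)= 11.05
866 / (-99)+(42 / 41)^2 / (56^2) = -23291045 / 2662704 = -8.75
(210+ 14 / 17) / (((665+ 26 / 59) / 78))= 5497856 / 222479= 24.71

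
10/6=5/3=1.67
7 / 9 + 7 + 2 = 88 / 9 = 9.78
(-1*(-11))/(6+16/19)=209/130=1.61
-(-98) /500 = 49 /250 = 0.20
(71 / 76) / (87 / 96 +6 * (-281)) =-568 / 1024537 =-0.00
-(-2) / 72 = 0.03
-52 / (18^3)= -13 / 1458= -0.01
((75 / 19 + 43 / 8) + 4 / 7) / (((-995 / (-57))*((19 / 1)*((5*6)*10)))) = 10527 / 105868000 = 0.00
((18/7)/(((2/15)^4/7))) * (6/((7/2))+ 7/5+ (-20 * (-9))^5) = 602654094009932625/56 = 10761680250177368.30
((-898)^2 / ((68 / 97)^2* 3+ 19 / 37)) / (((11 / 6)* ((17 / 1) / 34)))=3368830124784 / 7612385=442545.95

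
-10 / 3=-3.33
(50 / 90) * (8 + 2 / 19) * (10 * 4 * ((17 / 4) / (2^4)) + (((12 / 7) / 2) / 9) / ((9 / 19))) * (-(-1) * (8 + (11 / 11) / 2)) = 15305015 / 36936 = 414.37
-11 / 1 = -11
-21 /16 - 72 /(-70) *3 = 993 /560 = 1.77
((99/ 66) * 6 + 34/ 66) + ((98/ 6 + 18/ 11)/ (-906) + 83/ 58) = 4736803/ 433521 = 10.93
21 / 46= 0.46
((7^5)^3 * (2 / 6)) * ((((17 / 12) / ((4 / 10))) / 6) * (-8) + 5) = 23737807549715 / 54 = 439589028698.43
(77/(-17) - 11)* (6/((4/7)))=-2772/17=-163.06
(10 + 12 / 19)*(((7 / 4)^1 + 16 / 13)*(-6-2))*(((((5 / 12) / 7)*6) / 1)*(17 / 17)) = -156550 / 1729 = -90.54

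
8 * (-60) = -480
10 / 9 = 1.11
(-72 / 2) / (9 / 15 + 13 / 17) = -765 / 29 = -26.38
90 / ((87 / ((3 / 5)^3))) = 162 / 725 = 0.22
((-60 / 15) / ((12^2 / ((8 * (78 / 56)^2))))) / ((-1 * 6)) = 169 / 2352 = 0.07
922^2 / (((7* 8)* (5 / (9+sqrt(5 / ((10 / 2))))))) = 212521 / 7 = 30360.14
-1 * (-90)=90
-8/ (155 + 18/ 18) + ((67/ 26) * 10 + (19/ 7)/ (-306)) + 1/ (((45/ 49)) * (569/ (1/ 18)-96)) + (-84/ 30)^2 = 59240631479/ 1765784475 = 33.55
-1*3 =-3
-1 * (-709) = 709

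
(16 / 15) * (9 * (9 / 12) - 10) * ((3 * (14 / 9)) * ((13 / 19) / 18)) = -0.61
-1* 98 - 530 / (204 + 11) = -4320 / 43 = -100.47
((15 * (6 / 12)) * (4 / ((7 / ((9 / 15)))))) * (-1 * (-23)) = 414 / 7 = 59.14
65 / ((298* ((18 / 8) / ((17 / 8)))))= 1105 / 5364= 0.21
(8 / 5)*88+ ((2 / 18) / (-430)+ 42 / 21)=110527 / 774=142.80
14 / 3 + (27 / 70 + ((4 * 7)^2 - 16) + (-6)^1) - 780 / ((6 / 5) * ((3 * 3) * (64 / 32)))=460493 / 630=730.94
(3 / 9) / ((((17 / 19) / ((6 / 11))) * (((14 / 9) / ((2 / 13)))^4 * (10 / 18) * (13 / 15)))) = 6731586 / 166705730191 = 0.00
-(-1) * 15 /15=1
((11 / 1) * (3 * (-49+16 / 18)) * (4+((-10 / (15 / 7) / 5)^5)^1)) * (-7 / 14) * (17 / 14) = 50600316349 / 15946875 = 3173.06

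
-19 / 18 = -1.06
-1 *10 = -10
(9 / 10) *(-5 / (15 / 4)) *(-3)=18 / 5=3.60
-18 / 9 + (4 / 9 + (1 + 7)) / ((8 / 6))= 13 / 3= 4.33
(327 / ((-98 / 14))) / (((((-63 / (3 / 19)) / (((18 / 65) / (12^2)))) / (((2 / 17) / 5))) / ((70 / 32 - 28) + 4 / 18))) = -80333 / 592562880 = -0.00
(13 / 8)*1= 13 / 8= 1.62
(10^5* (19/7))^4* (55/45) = 143353100000000000000000000/21609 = 6633953445323707714378.27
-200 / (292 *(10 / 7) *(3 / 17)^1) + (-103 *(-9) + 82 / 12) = 135943 / 146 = 931.12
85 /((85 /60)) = 60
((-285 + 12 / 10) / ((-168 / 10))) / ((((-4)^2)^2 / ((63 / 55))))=387 / 5120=0.08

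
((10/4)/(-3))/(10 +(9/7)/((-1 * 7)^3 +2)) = -11935/143166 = -0.08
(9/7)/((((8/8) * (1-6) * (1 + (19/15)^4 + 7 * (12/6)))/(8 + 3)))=-1002375/6227872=-0.16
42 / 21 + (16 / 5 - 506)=-2504 / 5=-500.80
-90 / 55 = -18 / 11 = -1.64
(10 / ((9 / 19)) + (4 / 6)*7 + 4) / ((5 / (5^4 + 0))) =33500 / 9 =3722.22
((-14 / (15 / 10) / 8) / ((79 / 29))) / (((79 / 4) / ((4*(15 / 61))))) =-8120 / 380701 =-0.02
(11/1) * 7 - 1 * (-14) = 91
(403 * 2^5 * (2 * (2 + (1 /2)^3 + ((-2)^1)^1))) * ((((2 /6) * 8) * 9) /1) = 77376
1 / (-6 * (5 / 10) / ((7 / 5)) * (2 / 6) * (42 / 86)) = -43 / 15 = -2.87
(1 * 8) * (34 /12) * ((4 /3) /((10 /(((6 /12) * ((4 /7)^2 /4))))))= 272 /2205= 0.12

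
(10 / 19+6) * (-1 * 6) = -744 / 19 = -39.16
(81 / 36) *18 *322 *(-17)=-221697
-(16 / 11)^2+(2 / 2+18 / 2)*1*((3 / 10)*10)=3374 / 121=27.88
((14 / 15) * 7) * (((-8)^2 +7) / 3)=6958 / 45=154.62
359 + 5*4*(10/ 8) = 384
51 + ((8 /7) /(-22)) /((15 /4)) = 58889 /1155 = 50.99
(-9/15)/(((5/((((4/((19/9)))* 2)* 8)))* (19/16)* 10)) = -13824/45125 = -0.31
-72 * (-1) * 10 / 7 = 720 / 7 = 102.86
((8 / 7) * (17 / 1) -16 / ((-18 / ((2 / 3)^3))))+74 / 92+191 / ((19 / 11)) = 194866153 / 1486674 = 131.08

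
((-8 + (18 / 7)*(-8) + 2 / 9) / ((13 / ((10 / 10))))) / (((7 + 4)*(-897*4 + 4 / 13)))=893 / 16160760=0.00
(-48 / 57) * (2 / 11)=-32 / 209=-0.15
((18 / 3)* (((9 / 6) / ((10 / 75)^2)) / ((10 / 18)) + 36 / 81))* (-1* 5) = -54835 / 12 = -4569.58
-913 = -913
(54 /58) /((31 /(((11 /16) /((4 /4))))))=297 /14384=0.02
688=688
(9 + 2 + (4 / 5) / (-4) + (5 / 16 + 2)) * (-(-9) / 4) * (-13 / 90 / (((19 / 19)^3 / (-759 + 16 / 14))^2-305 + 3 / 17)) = 248784341 / 17795191424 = 0.01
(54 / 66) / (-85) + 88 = 82271 / 935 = 87.99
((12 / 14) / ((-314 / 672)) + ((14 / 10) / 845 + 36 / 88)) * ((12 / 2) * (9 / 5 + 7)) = -75.17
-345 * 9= -3105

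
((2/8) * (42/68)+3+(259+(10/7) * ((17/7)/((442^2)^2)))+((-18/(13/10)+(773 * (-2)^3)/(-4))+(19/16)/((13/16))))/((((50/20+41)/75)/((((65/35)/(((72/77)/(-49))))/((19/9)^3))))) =-37935570729129975/1184561481584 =-32024.99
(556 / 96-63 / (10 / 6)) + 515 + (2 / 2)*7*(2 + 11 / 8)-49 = 27457 / 60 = 457.62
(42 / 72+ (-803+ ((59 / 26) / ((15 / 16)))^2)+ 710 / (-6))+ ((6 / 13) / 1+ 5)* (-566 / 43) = -6453838577 / 6540300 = -986.78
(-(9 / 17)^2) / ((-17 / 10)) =810 / 4913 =0.16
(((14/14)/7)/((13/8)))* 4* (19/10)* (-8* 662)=-1609984/455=-3538.43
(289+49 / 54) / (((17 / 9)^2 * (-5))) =-9393 / 578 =-16.25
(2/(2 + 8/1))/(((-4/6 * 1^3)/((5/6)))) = -0.25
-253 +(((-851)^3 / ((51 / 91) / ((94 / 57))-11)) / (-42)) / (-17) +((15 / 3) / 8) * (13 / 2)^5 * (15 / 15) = 104730759888505 / 1190537472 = 87969.31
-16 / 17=-0.94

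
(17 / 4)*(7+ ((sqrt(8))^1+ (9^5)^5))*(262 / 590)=2227*sqrt(2) / 590+ 399689704647438928797840028 / 295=1354880354737081114568955.00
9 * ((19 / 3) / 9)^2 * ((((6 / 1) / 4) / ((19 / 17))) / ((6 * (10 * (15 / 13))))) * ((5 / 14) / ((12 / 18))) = 4199 / 90720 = 0.05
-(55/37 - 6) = 167/37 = 4.51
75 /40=15 /8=1.88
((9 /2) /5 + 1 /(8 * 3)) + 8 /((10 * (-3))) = 27 /40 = 0.68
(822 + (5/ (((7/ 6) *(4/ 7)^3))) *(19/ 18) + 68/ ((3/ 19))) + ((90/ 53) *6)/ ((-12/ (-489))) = 17218811/ 10176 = 1692.10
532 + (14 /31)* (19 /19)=16506 /31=532.45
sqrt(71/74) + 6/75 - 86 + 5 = -2023/25 + sqrt(5254)/74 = -79.94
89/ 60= 1.48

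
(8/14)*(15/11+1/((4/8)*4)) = 82/77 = 1.06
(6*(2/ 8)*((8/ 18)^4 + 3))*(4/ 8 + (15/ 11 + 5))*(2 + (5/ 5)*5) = 21075523/ 96228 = 219.02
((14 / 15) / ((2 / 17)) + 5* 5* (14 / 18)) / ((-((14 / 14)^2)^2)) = -1232 / 45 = -27.38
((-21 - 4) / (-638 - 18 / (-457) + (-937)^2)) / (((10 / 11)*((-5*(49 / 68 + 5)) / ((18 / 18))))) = 170918 / 155965770865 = 0.00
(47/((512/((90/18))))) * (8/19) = 235/1216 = 0.19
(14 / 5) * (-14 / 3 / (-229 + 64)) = 196 / 2475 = 0.08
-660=-660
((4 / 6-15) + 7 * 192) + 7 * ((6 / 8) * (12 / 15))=1333.87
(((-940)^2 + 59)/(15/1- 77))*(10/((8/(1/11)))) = -1619.61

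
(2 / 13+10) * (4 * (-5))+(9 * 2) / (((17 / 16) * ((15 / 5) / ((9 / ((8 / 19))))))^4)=39301172304 / 1085773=36196.49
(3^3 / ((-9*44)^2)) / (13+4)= 1 / 98736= 0.00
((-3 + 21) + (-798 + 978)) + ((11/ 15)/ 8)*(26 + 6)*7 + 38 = 3848/ 15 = 256.53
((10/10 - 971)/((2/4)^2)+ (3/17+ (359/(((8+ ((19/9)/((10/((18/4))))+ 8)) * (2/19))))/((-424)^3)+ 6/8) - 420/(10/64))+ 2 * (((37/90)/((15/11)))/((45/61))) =-14602561644731957621/2223879367392000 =-6566.26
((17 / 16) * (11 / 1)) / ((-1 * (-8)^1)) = 1.46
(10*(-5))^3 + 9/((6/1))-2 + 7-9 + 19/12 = -1500011/12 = -125000.92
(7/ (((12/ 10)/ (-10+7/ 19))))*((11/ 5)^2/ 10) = -51667/ 1900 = -27.19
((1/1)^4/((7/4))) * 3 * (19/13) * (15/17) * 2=6840/1547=4.42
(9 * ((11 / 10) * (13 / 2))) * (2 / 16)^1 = 1287 / 160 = 8.04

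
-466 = -466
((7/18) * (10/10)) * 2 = 7/9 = 0.78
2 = 2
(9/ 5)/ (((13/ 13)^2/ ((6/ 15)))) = 18/ 25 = 0.72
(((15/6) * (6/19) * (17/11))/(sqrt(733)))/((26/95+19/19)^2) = 121125 * sqrt(733)/118050383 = 0.03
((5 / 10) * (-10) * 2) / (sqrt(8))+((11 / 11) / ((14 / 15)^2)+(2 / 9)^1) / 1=2417 / 1764 - 5 * sqrt(2) / 2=-2.17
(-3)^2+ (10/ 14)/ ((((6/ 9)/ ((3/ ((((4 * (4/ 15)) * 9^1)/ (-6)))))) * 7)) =6831/ 784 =8.71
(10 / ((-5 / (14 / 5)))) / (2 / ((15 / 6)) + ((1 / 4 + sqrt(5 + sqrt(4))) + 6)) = -15792 / 17081 + 2240* sqrt(7) / 17081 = -0.58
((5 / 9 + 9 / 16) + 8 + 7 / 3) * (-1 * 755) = -1244995 / 144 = -8645.80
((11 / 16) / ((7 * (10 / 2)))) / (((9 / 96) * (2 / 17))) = 187 / 105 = 1.78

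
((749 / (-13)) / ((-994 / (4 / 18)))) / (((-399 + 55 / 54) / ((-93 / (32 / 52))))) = 29853 / 6103444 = 0.00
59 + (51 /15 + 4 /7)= 2204 /35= 62.97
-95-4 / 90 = -4277 / 45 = -95.04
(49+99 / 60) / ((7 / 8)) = 2026 / 35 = 57.89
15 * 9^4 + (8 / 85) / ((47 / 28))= 393168149 / 3995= 98415.06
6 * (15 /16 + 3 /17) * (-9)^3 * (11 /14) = -7289271 /1904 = -3828.40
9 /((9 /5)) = 5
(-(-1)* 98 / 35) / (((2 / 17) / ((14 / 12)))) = 833 / 30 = 27.77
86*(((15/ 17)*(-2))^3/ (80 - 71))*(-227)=58566000/ 4913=11920.62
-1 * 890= -890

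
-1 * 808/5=-808/5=-161.60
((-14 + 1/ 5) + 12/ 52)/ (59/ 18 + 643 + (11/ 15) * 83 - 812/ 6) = -15876/ 669019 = -0.02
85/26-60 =-1475/26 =-56.73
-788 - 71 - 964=-1823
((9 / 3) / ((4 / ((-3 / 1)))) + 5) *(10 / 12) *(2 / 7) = 55 / 84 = 0.65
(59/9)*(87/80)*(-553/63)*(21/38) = -946183/27360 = -34.58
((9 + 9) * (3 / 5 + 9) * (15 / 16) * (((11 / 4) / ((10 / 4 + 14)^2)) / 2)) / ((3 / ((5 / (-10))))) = -0.14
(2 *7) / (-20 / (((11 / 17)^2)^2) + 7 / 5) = -1024870 / 8249613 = -0.12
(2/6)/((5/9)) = 3/5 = 0.60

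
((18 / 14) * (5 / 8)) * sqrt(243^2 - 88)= 45 * sqrt(58961) / 56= 195.12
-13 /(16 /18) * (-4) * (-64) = -3744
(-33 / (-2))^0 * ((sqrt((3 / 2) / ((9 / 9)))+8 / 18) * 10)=40 / 9+5 * sqrt(6)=16.69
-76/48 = -19/12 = -1.58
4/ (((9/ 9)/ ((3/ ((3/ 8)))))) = 32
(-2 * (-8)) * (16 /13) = 256 /13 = 19.69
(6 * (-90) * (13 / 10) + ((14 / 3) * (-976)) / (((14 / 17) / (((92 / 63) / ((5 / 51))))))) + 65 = -26150543 / 315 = -83017.60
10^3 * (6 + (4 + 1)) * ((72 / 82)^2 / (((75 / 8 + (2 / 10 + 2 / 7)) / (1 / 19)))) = 362880000 / 8016689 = 45.27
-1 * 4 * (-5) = 20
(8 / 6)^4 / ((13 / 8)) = 2048 / 1053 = 1.94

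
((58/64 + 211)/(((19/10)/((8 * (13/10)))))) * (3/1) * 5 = 1322295/76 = 17398.62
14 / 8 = 7 / 4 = 1.75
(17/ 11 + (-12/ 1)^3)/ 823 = -18991/ 9053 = -2.10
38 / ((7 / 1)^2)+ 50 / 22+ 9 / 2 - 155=-158953 / 1078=-147.45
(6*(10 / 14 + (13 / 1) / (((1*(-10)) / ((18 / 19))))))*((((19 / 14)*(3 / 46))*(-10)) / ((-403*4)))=-774 / 454181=-0.00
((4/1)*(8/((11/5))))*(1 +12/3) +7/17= 13677/187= 73.14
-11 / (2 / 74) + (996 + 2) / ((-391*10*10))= -7957349 / 19550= -407.03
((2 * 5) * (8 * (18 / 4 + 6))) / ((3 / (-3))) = -840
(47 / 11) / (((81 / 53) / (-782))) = -1947962 / 891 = -2186.26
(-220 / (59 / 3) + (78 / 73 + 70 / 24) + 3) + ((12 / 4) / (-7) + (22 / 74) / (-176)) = -247994147 / 53544624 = -4.63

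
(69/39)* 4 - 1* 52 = -584/13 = -44.92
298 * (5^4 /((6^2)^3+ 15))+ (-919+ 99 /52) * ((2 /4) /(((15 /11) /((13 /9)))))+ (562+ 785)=14537875817 /16801560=865.27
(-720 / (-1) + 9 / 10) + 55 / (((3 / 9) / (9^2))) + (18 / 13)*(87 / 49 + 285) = 92256543 / 6370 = 14482.97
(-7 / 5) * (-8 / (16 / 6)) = 21 / 5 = 4.20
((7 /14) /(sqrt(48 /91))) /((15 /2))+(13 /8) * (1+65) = sqrt(273) /180+429 /4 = 107.34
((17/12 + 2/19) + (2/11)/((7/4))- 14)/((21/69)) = -4996543/122892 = -40.66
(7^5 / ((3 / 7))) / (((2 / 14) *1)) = 823543 / 3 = 274514.33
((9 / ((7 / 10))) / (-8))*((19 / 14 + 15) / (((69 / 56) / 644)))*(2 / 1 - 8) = 82440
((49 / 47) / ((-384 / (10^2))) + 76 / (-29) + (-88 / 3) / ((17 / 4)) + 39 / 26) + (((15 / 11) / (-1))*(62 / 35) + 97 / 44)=-485589603 / 57093344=-8.51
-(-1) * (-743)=-743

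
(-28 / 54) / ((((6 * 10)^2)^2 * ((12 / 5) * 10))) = -7 / 4199040000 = -0.00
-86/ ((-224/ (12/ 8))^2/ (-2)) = 0.01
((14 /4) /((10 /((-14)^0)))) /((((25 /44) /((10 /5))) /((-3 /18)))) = -77 /375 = -0.21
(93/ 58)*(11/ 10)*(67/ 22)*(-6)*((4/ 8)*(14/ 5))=-130851/ 2900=-45.12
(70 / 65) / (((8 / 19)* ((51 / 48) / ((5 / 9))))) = 2660 / 1989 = 1.34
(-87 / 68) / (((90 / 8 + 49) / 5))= -435 / 4097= -0.11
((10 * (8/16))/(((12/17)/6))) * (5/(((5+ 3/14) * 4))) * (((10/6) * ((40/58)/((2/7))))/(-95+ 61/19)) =-9891875/22152288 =-0.45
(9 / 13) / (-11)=-9 / 143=-0.06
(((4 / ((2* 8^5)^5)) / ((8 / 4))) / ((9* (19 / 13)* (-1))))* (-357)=1547 / 34454385859016931479126016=0.00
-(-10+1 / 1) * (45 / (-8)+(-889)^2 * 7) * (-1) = -398321379 / 8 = -49790172.38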